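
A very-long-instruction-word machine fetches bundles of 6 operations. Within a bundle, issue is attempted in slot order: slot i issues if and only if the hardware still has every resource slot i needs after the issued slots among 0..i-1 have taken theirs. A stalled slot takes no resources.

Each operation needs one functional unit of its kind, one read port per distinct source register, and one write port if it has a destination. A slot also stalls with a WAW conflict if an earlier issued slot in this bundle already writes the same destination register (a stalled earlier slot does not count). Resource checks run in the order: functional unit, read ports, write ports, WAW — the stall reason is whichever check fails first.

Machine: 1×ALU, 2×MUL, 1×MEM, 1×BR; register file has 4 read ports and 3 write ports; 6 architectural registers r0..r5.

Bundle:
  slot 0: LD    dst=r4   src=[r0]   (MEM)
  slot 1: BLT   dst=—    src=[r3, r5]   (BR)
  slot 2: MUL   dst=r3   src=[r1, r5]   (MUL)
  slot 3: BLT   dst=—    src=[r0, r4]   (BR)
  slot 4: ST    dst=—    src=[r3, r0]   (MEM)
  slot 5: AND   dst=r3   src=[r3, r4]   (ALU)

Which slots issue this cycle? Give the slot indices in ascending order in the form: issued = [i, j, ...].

[0] MEM needs rd=1 wr=1: ok; after: ALU=1 MUL=2 MEM=0 BR=1, R=3, W=2
[1] BR needs rd=2 wr=0: ok; after: ALU=1 MUL=2 MEM=0 BR=0, R=1, W=2
[2] MUL needs rd=2 wr=1: RD_PORT; after: ALU=1 MUL=2 MEM=0 BR=0, R=1, W=2
[3] BR needs rd=2 wr=0: FU; after: ALU=1 MUL=2 MEM=0 BR=0, R=1, W=2
[4] MEM needs rd=2 wr=0: FU; after: ALU=1 MUL=2 MEM=0 BR=0, R=1, W=2
[5] ALU needs rd=2 wr=1: RD_PORT; after: ALU=1 MUL=2 MEM=0 BR=0, R=1, W=2

issued = [0, 1]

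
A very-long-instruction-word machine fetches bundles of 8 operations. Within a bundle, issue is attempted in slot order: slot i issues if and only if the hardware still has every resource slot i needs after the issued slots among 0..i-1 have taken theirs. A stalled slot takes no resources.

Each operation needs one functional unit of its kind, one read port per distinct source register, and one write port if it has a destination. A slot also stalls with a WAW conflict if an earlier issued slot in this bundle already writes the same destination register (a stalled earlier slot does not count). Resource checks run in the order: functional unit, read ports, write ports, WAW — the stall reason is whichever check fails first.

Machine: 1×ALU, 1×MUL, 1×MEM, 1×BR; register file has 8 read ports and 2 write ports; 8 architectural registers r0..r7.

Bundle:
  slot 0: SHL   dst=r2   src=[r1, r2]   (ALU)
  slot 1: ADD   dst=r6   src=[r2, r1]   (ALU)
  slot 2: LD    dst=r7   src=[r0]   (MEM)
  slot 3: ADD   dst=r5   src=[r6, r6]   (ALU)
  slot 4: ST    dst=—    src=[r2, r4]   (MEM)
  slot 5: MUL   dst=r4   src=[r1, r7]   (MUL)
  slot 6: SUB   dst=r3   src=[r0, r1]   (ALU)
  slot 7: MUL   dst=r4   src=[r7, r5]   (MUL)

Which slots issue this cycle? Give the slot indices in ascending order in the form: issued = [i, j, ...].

  0. ALU→r2 ⇒ go  {0A/1Mu/1Ld/1B | 6r 1w}
  1. ALU→r6 ⇒ no(FU)  {0A/1Mu/1Ld/1B | 6r 1w}
  2. MEM→r7 ⇒ go  {0A/1Mu/0Ld/1B | 5r 0w}
  3. ALU→r5 ⇒ no(FU)  {0A/1Mu/0Ld/1B | 5r 0w}
  4. MEM ⇒ no(FU)  {0A/1Mu/0Ld/1B | 5r 0w}
  5. MUL→r4 ⇒ no(WR_PORT)  {0A/1Mu/0Ld/1B | 5r 0w}
  6. ALU→r3 ⇒ no(FU)  {0A/1Mu/0Ld/1B | 5r 0w}
  7. MUL→r4 ⇒ no(WR_PORT)  {0A/1Mu/0Ld/1B | 5r 0w}

issued = [0, 2]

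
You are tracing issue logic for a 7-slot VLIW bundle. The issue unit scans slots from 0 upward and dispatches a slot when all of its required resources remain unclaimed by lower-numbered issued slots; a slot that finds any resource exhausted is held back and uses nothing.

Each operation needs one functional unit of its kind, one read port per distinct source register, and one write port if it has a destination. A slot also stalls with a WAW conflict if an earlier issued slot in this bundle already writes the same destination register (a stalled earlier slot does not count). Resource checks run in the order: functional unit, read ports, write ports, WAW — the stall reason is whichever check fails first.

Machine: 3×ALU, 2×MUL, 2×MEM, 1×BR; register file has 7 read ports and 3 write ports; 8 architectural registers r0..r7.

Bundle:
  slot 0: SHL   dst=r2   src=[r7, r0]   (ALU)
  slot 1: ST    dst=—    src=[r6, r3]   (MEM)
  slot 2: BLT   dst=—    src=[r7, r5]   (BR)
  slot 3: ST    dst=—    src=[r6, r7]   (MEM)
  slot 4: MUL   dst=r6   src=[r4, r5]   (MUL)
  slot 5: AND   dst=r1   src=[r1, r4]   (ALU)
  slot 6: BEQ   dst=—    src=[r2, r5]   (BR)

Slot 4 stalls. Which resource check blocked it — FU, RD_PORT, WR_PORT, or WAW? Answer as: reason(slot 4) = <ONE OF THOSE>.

reason(slot 4) = RD_PORT

slot 0 (ALU): ISSUE — free A2,Mu2,Ld2,B1 rp5 wp2
slot 1 (MEM): ISSUE — free A2,Mu2,Ld1,B1 rp3 wp2
slot 2 (BR): ISSUE — free A2,Mu2,Ld1,B0 rp1 wp2
slot 3 (MEM): stall RD_PORT — free A2,Mu2,Ld1,B0 rp1 wp2
slot 4 (MUL): stall RD_PORT — free A2,Mu2,Ld1,B0 rp1 wp2
slot 5 (ALU): stall RD_PORT — free A2,Mu2,Ld1,B0 rp1 wp2
slot 6 (BR): stall FU — free A2,Mu2,Ld1,B0 rp1 wp2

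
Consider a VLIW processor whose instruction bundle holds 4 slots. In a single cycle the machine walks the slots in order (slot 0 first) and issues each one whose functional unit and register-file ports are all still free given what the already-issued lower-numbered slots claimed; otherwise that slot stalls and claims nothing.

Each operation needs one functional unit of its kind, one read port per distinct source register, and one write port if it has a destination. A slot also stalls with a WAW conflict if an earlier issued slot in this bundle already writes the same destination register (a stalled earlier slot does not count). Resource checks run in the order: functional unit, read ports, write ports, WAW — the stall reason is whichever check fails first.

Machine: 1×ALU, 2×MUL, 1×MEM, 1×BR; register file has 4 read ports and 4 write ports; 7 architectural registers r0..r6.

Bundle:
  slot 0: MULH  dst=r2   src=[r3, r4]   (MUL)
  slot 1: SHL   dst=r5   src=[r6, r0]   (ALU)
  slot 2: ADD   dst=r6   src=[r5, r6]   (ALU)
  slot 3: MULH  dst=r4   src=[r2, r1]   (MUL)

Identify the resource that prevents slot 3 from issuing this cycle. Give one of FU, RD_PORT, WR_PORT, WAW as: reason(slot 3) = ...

(0) want 1×MUL +2rd +1wr — yes → AL1|MU1|ME1|BR1|rd2|wr3
(1) want 1×ALU +2rd +1wr — yes → AL0|MU1|ME1|BR1|rd0|wr2
(2) want 1×ALU +2rd +1wr — FU → AL0|MU1|ME1|BR1|rd0|wr2
(3) want 1×MUL +2rd +1wr — RD_PORT → AL0|MU1|ME1|BR1|rd0|wr2

reason(slot 3) = RD_PORT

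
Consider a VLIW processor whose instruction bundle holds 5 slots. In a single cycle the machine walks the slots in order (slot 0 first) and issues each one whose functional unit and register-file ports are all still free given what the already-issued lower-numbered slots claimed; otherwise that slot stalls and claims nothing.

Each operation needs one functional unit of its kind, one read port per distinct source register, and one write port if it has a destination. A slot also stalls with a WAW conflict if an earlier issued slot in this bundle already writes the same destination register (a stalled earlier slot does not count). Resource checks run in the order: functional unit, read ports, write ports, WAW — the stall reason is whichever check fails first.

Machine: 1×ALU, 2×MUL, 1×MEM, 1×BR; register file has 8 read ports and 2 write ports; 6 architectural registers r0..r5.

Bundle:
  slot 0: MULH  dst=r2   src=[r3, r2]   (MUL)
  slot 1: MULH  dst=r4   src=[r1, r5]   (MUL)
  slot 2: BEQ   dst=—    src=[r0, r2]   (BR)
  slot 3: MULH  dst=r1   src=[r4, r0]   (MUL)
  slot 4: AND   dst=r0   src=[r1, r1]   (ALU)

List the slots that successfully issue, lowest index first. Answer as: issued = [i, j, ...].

issued = [0, 1, 2]

[0] MUL needs rd=2 wr=1: ok; after: ALU=1 MUL=1 MEM=1 BR=1, R=6, W=1
[1] MUL needs rd=2 wr=1: ok; after: ALU=1 MUL=0 MEM=1 BR=1, R=4, W=0
[2] BR needs rd=2 wr=0: ok; after: ALU=1 MUL=0 MEM=1 BR=0, R=2, W=0
[3] MUL needs rd=2 wr=1: FU; after: ALU=1 MUL=0 MEM=1 BR=0, R=2, W=0
[4] ALU needs rd=1 wr=1: WR_PORT; after: ALU=1 MUL=0 MEM=1 BR=0, R=2, W=0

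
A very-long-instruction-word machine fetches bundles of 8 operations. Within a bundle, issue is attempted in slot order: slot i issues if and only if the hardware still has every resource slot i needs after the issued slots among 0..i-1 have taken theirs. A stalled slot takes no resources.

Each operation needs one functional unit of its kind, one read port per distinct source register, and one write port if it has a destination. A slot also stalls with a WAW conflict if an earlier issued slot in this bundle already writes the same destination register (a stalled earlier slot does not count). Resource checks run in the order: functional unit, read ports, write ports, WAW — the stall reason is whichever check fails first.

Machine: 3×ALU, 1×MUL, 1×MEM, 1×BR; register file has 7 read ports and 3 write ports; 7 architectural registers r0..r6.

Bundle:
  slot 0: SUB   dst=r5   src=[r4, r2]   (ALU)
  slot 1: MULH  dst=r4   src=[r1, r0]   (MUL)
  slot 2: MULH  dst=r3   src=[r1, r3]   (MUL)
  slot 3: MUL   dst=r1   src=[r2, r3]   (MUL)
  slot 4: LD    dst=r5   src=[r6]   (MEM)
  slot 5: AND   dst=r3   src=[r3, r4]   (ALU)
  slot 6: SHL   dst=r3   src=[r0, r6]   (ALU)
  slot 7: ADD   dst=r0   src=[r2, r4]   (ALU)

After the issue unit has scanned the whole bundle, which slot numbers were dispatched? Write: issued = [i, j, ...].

(0) want 1×ALU +2rd +1wr — yes → AL2|MU1|ME1|BR1|rd5|wr2
(1) want 1×MUL +2rd +1wr — yes → AL2|MU0|ME1|BR1|rd3|wr1
(2) want 1×MUL +2rd +1wr — FU → AL2|MU0|ME1|BR1|rd3|wr1
(3) want 1×MUL +2rd +1wr — FU → AL2|MU0|ME1|BR1|rd3|wr1
(4) want 1×MEM +1rd +1wr — WAW → AL2|MU0|ME1|BR1|rd3|wr1
(5) want 1×ALU +2rd +1wr — yes → AL1|MU0|ME1|BR1|rd1|wr0
(6) want 1×ALU +2rd +1wr — RD_PORT → AL1|MU0|ME1|BR1|rd1|wr0
(7) want 1×ALU +2rd +1wr — RD_PORT → AL1|MU0|ME1|BR1|rd1|wr0

issued = [0, 1, 5]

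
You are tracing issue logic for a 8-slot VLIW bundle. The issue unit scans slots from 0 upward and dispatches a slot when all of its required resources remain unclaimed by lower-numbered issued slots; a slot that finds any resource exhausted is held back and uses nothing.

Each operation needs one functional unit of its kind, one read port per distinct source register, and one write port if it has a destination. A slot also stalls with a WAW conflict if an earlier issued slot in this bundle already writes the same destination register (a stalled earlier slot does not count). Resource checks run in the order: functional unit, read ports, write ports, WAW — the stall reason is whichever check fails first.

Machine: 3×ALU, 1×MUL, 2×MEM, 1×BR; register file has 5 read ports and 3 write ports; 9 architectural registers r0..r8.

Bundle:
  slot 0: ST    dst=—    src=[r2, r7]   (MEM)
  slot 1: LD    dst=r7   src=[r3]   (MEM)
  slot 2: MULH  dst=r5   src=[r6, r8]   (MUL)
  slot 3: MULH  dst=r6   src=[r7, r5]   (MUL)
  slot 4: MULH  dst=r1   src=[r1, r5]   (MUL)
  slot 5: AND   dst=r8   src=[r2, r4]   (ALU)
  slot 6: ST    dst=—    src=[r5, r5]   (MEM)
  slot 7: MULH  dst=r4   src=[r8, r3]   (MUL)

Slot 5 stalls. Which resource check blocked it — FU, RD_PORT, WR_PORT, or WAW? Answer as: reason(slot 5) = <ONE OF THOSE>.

reason(slot 5) = RD_PORT

  0. MEM ⇒ go  {3A/1Mu/1Ld/1B | 3r 3w}
  1. MEM→r7 ⇒ go  {3A/1Mu/0Ld/1B | 2r 2w}
  2. MUL→r5 ⇒ go  {3A/0Mu/0Ld/1B | 0r 1w}
  3. MUL→r6 ⇒ no(FU)  {3A/0Mu/0Ld/1B | 0r 1w}
  4. MUL→r1 ⇒ no(FU)  {3A/0Mu/0Ld/1B | 0r 1w}
  5. ALU→r8 ⇒ no(RD_PORT)  {3A/0Mu/0Ld/1B | 0r 1w}
  6. MEM ⇒ no(FU)  {3A/0Mu/0Ld/1B | 0r 1w}
  7. MUL→r4 ⇒ no(FU)  {3A/0Mu/0Ld/1B | 0r 1w}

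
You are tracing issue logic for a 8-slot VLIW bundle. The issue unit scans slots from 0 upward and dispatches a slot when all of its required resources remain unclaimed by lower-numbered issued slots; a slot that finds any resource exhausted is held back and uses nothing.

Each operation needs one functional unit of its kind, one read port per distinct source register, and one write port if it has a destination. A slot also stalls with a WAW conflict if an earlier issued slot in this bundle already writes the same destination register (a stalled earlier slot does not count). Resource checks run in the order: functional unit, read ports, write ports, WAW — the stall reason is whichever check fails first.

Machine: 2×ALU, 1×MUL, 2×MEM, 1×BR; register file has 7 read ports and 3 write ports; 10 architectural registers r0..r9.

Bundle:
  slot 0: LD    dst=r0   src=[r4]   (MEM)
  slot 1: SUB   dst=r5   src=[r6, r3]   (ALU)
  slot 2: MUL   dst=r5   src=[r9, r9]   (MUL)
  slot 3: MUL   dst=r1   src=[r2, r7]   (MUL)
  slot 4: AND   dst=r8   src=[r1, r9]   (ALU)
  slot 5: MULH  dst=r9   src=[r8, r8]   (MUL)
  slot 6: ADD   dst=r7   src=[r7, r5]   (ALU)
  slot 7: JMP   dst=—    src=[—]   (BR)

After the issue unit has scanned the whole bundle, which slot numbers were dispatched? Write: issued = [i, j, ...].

slot 0 (MEM): ISSUE — free A2,Mu1,Ld1,B1 rp6 wp2
slot 1 (ALU): ISSUE — free A1,Mu1,Ld1,B1 rp4 wp1
slot 2 (MUL): stall WAW — free A1,Mu1,Ld1,B1 rp4 wp1
slot 3 (MUL): ISSUE — free A1,Mu0,Ld1,B1 rp2 wp0
slot 4 (ALU): stall WR_PORT — free A1,Mu0,Ld1,B1 rp2 wp0
slot 5 (MUL): stall FU — free A1,Mu0,Ld1,B1 rp2 wp0
slot 6 (ALU): stall WR_PORT — free A1,Mu0,Ld1,B1 rp2 wp0
slot 7 (BR): ISSUE — free A1,Mu0,Ld1,B0 rp2 wp0

issued = [0, 1, 3, 7]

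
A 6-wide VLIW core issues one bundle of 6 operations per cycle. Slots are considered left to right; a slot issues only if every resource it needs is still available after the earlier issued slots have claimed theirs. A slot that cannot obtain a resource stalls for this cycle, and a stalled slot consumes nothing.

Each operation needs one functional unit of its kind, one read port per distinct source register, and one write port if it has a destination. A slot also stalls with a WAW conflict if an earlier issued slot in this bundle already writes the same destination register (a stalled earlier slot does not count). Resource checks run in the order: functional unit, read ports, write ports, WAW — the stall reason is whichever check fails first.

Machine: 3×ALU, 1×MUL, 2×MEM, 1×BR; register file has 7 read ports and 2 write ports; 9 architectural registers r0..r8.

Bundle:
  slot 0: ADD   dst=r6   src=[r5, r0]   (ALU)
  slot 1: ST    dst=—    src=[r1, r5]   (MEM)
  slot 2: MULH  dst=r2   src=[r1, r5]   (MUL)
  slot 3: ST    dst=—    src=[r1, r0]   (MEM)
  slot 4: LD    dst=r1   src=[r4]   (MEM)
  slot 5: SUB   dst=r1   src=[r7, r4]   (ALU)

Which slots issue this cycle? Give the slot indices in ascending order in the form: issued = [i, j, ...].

(0) want 1×ALU +2rd +1wr — yes → AL2|MU1|ME2|BR1|rd5|wr1
(1) want 1×MEM +2rd +0wr — yes → AL2|MU1|ME1|BR1|rd3|wr1
(2) want 1×MUL +2rd +1wr — yes → AL2|MU0|ME1|BR1|rd1|wr0
(3) want 1×MEM +2rd +0wr — RD_PORT → AL2|MU0|ME1|BR1|rd1|wr0
(4) want 1×MEM +1rd +1wr — WR_PORT → AL2|MU0|ME1|BR1|rd1|wr0
(5) want 1×ALU +2rd +1wr — RD_PORT → AL2|MU0|ME1|BR1|rd1|wr0

issued = [0, 1, 2]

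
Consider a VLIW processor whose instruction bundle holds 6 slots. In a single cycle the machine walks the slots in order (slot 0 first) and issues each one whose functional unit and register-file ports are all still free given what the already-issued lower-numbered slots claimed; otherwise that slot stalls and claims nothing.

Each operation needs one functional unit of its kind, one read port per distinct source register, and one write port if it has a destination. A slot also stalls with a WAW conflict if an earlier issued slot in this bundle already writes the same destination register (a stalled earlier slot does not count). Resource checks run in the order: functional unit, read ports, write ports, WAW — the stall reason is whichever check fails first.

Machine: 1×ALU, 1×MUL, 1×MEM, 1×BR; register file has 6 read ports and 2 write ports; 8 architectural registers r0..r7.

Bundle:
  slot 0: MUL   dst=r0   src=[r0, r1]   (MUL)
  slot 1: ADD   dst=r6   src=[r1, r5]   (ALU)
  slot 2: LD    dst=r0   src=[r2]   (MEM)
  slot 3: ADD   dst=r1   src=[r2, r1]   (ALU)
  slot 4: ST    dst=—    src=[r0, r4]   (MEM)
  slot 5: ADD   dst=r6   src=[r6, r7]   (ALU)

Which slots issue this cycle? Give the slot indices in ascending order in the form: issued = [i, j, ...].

[0] MUL needs rd=2 wr=1: ok; after: ALU=1 MUL=0 MEM=1 BR=1, R=4, W=1
[1] ALU needs rd=2 wr=1: ok; after: ALU=0 MUL=0 MEM=1 BR=1, R=2, W=0
[2] MEM needs rd=1 wr=1: WR_PORT; after: ALU=0 MUL=0 MEM=1 BR=1, R=2, W=0
[3] ALU needs rd=2 wr=1: FU; after: ALU=0 MUL=0 MEM=1 BR=1, R=2, W=0
[4] MEM needs rd=2 wr=0: ok; after: ALU=0 MUL=0 MEM=0 BR=1, R=0, W=0
[5] ALU needs rd=2 wr=1: FU; after: ALU=0 MUL=0 MEM=0 BR=1, R=0, W=0

issued = [0, 1, 4]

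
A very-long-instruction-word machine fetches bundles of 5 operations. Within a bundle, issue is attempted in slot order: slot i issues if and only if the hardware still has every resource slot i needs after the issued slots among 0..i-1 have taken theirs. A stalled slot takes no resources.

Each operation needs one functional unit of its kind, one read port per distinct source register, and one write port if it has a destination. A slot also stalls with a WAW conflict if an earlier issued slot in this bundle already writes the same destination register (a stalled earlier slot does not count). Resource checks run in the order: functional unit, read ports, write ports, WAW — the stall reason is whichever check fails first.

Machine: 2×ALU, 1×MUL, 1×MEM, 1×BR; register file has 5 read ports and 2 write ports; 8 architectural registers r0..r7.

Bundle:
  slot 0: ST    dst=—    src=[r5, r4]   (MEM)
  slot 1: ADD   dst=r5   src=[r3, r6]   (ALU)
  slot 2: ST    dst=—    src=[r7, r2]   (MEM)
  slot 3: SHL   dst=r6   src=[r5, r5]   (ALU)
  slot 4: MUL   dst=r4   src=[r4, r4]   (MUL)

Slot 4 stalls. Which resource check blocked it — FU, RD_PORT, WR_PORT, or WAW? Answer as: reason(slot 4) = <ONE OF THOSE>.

reason(slot 4) = RD_PORT

#0 MEM src=r5,r4 dispatched  <A:2 Mu:1 Ld:0 B:1 rd:3 wr:2>
#1 ALU src=r3,r6 dispatched  <A:1 Mu:1 Ld:0 B:1 rd:1 wr:1>
#2 MEM src=r7,r2 held:FU  <A:1 Mu:1 Ld:0 B:1 rd:1 wr:1>
#3 ALU src=r5,r5 dispatched  <A:0 Mu:1 Ld:0 B:1 rd:0 wr:0>
#4 MUL src=r4,r4 held:RD_PORT  <A:0 Mu:1 Ld:0 B:1 rd:0 wr:0>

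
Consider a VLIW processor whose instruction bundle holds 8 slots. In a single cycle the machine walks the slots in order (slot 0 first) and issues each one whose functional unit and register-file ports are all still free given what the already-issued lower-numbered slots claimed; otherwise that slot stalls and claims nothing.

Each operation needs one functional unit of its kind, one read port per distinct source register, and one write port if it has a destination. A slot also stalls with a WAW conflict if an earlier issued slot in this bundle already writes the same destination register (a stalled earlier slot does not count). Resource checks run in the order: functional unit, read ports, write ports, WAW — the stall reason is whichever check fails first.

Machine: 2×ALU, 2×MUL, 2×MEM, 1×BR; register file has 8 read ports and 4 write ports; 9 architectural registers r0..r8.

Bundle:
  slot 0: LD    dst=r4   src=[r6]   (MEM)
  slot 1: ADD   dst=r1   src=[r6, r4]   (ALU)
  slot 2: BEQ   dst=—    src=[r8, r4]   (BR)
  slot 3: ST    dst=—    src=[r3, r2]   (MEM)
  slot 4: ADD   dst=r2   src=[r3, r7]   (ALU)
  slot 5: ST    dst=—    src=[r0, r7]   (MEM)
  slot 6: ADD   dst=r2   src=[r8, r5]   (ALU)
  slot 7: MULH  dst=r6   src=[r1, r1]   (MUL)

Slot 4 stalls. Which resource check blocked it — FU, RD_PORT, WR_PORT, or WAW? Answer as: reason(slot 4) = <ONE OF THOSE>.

reason(slot 4) = RD_PORT

(0) want 1×MEM +1rd +1wr — yes → AL2|MU2|ME1|BR1|rd7|wr3
(1) want 1×ALU +2rd +1wr — yes → AL1|MU2|ME1|BR1|rd5|wr2
(2) want 1×BR +2rd +0wr — yes → AL1|MU2|ME1|BR0|rd3|wr2
(3) want 1×MEM +2rd +0wr — yes → AL1|MU2|ME0|BR0|rd1|wr2
(4) want 1×ALU +2rd +1wr — RD_PORT → AL1|MU2|ME0|BR0|rd1|wr2
(5) want 1×MEM +2rd +0wr — FU → AL1|MU2|ME0|BR0|rd1|wr2
(6) want 1×ALU +2rd +1wr — RD_PORT → AL1|MU2|ME0|BR0|rd1|wr2
(7) want 1×MUL +1rd +1wr — yes → AL1|MU1|ME0|BR0|rd0|wr1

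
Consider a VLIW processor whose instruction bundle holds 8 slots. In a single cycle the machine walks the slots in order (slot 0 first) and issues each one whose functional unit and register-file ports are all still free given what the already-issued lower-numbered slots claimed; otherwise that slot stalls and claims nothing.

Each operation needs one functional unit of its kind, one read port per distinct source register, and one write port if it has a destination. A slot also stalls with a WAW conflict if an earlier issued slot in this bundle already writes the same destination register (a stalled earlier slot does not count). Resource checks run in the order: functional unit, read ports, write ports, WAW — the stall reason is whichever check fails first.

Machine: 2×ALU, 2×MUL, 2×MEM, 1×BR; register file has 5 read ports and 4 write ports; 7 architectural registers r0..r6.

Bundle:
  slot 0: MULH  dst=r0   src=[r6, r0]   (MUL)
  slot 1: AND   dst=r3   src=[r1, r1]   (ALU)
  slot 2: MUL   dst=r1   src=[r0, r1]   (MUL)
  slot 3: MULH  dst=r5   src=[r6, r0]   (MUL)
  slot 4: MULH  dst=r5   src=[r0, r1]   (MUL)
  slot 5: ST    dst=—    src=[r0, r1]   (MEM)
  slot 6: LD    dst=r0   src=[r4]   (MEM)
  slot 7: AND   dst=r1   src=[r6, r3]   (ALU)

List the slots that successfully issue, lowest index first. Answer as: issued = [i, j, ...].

[0] MUL needs rd=2 wr=1: ok; after: ALU=2 MUL=1 MEM=2 BR=1, R=3, W=3
[1] ALU needs rd=1 wr=1: ok; after: ALU=1 MUL=1 MEM=2 BR=1, R=2, W=2
[2] MUL needs rd=2 wr=1: ok; after: ALU=1 MUL=0 MEM=2 BR=1, R=0, W=1
[3] MUL needs rd=2 wr=1: FU; after: ALU=1 MUL=0 MEM=2 BR=1, R=0, W=1
[4] MUL needs rd=2 wr=1: FU; after: ALU=1 MUL=0 MEM=2 BR=1, R=0, W=1
[5] MEM needs rd=2 wr=0: RD_PORT; after: ALU=1 MUL=0 MEM=2 BR=1, R=0, W=1
[6] MEM needs rd=1 wr=1: RD_PORT; after: ALU=1 MUL=0 MEM=2 BR=1, R=0, W=1
[7] ALU needs rd=2 wr=1: RD_PORT; after: ALU=1 MUL=0 MEM=2 BR=1, R=0, W=1

issued = [0, 1, 2]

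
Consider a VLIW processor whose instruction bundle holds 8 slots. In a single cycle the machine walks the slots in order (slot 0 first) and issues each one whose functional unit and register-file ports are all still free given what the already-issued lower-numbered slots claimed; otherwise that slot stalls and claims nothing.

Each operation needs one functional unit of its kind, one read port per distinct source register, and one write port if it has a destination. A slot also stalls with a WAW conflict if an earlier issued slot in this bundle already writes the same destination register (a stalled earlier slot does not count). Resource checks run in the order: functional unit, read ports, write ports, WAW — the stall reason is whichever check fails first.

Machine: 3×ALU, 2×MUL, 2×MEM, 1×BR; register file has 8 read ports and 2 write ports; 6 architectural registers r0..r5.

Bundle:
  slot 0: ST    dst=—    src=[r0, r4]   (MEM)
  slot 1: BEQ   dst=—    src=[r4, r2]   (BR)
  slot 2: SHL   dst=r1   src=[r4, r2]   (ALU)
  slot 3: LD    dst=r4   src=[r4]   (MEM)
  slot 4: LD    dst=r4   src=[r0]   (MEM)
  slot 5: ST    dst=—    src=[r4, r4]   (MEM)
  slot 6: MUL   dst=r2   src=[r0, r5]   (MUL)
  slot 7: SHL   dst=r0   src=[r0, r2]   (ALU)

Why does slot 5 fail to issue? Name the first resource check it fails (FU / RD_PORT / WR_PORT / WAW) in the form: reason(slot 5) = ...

reason(slot 5) = FU

(0) want 1×MEM +2rd +0wr — yes → AL3|MU2|ME1|BR1|rd6|wr2
(1) want 1×BR +2rd +0wr — yes → AL3|MU2|ME1|BR0|rd4|wr2
(2) want 1×ALU +2rd +1wr — yes → AL2|MU2|ME1|BR0|rd2|wr1
(3) want 1×MEM +1rd +1wr — yes → AL2|MU2|ME0|BR0|rd1|wr0
(4) want 1×MEM +1rd +1wr — FU → AL2|MU2|ME0|BR0|rd1|wr0
(5) want 1×MEM +1rd +0wr — FU → AL2|MU2|ME0|BR0|rd1|wr0
(6) want 1×MUL +2rd +1wr — RD_PORT → AL2|MU2|ME0|BR0|rd1|wr0
(7) want 1×ALU +2rd +1wr — RD_PORT → AL2|MU2|ME0|BR0|rd1|wr0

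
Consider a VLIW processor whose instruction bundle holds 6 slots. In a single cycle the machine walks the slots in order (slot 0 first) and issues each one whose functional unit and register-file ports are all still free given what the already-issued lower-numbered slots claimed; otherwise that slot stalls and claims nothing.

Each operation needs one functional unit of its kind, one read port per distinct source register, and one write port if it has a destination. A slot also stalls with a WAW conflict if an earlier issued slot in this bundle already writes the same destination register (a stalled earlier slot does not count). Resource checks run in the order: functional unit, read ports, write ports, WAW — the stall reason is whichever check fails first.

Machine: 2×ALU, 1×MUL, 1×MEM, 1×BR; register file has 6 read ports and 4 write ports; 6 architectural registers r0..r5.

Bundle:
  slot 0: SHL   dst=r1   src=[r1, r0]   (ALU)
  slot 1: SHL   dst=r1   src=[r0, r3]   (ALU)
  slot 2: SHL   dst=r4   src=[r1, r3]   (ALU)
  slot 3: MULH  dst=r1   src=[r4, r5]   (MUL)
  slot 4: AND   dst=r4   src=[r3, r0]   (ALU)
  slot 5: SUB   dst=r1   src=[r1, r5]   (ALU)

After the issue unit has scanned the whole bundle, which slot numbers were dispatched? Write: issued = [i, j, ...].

slot 0 (ALU): ISSUE — free A1,Mu1,Ld1,B1 rp4 wp3
slot 1 (ALU): stall WAW — free A1,Mu1,Ld1,B1 rp4 wp3
slot 2 (ALU): ISSUE — free A0,Mu1,Ld1,B1 rp2 wp2
slot 3 (MUL): stall WAW — free A0,Mu1,Ld1,B1 rp2 wp2
slot 4 (ALU): stall FU — free A0,Mu1,Ld1,B1 rp2 wp2
slot 5 (ALU): stall FU — free A0,Mu1,Ld1,B1 rp2 wp2

issued = [0, 2]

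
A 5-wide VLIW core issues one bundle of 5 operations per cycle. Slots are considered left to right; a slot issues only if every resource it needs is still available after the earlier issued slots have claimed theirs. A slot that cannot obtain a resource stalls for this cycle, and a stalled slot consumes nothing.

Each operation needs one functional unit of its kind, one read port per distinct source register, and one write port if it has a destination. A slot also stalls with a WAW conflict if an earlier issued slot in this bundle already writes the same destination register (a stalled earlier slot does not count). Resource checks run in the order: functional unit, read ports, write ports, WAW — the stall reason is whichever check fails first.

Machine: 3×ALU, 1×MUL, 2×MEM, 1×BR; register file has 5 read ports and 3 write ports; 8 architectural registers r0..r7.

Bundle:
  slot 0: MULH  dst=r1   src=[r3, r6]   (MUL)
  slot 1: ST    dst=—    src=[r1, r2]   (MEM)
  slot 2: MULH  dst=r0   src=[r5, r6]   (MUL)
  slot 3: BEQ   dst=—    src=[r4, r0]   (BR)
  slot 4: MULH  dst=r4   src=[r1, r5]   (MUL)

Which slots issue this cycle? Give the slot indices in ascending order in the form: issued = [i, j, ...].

issued = [0, 1]

[0] MUL needs rd=2 wr=1: ok; after: ALU=3 MUL=0 MEM=2 BR=1, R=3, W=2
[1] MEM needs rd=2 wr=0: ok; after: ALU=3 MUL=0 MEM=1 BR=1, R=1, W=2
[2] MUL needs rd=2 wr=1: FU; after: ALU=3 MUL=0 MEM=1 BR=1, R=1, W=2
[3] BR needs rd=2 wr=0: RD_PORT; after: ALU=3 MUL=0 MEM=1 BR=1, R=1, W=2
[4] MUL needs rd=2 wr=1: FU; after: ALU=3 MUL=0 MEM=1 BR=1, R=1, W=2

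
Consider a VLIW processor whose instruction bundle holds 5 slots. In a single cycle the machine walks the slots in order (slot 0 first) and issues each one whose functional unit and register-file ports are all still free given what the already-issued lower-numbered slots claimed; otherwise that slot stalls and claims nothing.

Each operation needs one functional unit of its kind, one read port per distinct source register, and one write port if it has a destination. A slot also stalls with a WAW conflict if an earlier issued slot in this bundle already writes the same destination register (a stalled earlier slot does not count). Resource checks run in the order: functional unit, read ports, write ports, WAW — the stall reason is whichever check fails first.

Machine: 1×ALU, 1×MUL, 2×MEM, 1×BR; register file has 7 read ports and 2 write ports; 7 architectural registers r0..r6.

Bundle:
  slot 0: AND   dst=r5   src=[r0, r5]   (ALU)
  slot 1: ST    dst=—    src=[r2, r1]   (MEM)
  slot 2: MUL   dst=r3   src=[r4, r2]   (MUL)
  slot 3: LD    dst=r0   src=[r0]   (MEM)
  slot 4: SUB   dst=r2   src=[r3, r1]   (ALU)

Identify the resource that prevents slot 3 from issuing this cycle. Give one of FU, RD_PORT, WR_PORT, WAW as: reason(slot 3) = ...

reason(slot 3) = WR_PORT

(0) want 1×ALU +2rd +1wr — yes → AL0|MU1|ME2|BR1|rd5|wr1
(1) want 1×MEM +2rd +0wr — yes → AL0|MU1|ME1|BR1|rd3|wr1
(2) want 1×MUL +2rd +1wr — yes → AL0|MU0|ME1|BR1|rd1|wr0
(3) want 1×MEM +1rd +1wr — WR_PORT → AL0|MU0|ME1|BR1|rd1|wr0
(4) want 1×ALU +2rd +1wr — FU → AL0|MU0|ME1|BR1|rd1|wr0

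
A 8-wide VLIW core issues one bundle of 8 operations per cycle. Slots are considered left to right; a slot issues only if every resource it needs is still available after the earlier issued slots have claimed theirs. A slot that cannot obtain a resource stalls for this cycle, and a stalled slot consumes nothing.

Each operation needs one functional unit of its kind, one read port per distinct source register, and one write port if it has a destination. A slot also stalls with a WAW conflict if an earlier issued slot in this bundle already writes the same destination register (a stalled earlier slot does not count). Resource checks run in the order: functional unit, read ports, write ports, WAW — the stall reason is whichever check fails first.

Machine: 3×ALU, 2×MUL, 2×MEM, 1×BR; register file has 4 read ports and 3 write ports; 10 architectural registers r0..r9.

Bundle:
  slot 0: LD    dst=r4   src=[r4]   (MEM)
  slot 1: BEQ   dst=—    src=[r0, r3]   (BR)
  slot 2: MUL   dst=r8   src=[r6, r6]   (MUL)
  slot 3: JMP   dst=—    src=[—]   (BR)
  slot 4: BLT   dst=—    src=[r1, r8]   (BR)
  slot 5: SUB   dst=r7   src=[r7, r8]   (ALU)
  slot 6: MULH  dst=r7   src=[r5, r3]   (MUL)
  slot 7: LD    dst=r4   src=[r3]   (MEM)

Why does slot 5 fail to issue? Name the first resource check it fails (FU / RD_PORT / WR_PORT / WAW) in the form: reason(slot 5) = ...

  0. MEM→r4 ⇒ go  {3A/2Mu/1Ld/1B | 3r 2w}
  1. BR ⇒ go  {3A/2Mu/1Ld/0B | 1r 2w}
  2. MUL→r8 ⇒ go  {3A/1Mu/1Ld/0B | 0r 1w}
  3. BR ⇒ no(FU)  {3A/1Mu/1Ld/0B | 0r 1w}
  4. BR ⇒ no(FU)  {3A/1Mu/1Ld/0B | 0r 1w}
  5. ALU→r7 ⇒ no(RD_PORT)  {3A/1Mu/1Ld/0B | 0r 1w}
  6. MUL→r7 ⇒ no(RD_PORT)  {3A/1Mu/1Ld/0B | 0r 1w}
  7. MEM→r4 ⇒ no(RD_PORT)  {3A/1Mu/1Ld/0B | 0r 1w}

reason(slot 5) = RD_PORT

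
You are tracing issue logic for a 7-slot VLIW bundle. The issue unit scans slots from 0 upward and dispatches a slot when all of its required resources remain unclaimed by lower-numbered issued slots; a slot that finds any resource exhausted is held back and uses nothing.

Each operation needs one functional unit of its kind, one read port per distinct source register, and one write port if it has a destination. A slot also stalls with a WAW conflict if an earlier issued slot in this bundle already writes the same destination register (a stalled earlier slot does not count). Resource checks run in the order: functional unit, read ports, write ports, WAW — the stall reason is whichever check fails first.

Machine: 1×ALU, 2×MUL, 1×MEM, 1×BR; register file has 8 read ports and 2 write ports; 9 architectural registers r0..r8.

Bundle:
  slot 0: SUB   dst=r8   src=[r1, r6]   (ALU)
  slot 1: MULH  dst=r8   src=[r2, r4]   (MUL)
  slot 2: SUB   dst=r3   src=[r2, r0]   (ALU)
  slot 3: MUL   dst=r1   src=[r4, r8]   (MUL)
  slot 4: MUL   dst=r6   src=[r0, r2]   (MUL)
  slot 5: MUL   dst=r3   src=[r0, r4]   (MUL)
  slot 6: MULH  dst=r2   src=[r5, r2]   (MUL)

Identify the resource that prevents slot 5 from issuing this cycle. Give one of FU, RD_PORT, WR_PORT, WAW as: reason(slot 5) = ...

[0] ALU needs rd=2 wr=1: ok; after: ALU=0 MUL=2 MEM=1 BR=1, R=6, W=1
[1] MUL needs rd=2 wr=1: WAW; after: ALU=0 MUL=2 MEM=1 BR=1, R=6, W=1
[2] ALU needs rd=2 wr=1: FU; after: ALU=0 MUL=2 MEM=1 BR=1, R=6, W=1
[3] MUL needs rd=2 wr=1: ok; after: ALU=0 MUL=1 MEM=1 BR=1, R=4, W=0
[4] MUL needs rd=2 wr=1: WR_PORT; after: ALU=0 MUL=1 MEM=1 BR=1, R=4, W=0
[5] MUL needs rd=2 wr=1: WR_PORT; after: ALU=0 MUL=1 MEM=1 BR=1, R=4, W=0
[6] MUL needs rd=2 wr=1: WR_PORT; after: ALU=0 MUL=1 MEM=1 BR=1, R=4, W=0

reason(slot 5) = WR_PORT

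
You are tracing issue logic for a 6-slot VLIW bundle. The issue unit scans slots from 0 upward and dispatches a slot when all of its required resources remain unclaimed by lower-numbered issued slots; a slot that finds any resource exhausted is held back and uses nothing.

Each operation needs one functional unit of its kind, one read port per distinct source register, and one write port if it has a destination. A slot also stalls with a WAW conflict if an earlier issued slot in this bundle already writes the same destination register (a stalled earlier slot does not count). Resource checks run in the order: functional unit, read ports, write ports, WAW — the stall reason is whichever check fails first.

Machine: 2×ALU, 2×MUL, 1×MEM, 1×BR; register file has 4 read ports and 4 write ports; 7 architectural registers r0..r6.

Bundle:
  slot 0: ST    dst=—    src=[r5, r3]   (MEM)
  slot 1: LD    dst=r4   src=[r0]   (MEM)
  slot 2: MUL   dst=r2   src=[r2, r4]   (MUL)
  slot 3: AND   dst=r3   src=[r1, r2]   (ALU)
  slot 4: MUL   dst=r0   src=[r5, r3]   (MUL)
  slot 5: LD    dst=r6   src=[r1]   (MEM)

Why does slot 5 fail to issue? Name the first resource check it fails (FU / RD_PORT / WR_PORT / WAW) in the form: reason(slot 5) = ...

  0. MEM ⇒ go  {2A/2Mu/0Ld/1B | 2r 4w}
  1. MEM→r4 ⇒ no(FU)  {2A/2Mu/0Ld/1B | 2r 4w}
  2. MUL→r2 ⇒ go  {2A/1Mu/0Ld/1B | 0r 3w}
  3. ALU→r3 ⇒ no(RD_PORT)  {2A/1Mu/0Ld/1B | 0r 3w}
  4. MUL→r0 ⇒ no(RD_PORT)  {2A/1Mu/0Ld/1B | 0r 3w}
  5. MEM→r6 ⇒ no(FU)  {2A/1Mu/0Ld/1B | 0r 3w}

reason(slot 5) = FU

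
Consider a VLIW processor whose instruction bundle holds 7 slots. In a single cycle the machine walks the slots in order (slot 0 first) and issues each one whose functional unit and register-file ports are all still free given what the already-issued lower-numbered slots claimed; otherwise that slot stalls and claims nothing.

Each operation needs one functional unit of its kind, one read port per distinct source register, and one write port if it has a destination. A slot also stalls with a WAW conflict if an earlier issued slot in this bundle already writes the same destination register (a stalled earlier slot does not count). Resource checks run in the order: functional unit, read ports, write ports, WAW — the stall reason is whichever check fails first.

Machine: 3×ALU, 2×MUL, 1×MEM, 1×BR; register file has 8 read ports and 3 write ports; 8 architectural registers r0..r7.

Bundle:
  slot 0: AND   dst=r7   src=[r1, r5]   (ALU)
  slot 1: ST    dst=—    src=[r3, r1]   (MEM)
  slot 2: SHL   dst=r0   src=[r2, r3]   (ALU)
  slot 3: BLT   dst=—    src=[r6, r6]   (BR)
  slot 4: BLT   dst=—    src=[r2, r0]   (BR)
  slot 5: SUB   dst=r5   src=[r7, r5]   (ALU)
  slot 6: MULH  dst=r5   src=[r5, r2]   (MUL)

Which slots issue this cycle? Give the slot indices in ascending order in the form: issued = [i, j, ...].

issued = [0, 1, 2, 3]

[0] ALU needs rd=2 wr=1: ok; after: ALU=2 MUL=2 MEM=1 BR=1, R=6, W=2
[1] MEM needs rd=2 wr=0: ok; after: ALU=2 MUL=2 MEM=0 BR=1, R=4, W=2
[2] ALU needs rd=2 wr=1: ok; after: ALU=1 MUL=2 MEM=0 BR=1, R=2, W=1
[3] BR needs rd=1 wr=0: ok; after: ALU=1 MUL=2 MEM=0 BR=0, R=1, W=1
[4] BR needs rd=2 wr=0: FU; after: ALU=1 MUL=2 MEM=0 BR=0, R=1, W=1
[5] ALU needs rd=2 wr=1: RD_PORT; after: ALU=1 MUL=2 MEM=0 BR=0, R=1, W=1
[6] MUL needs rd=2 wr=1: RD_PORT; after: ALU=1 MUL=2 MEM=0 BR=0, R=1, W=1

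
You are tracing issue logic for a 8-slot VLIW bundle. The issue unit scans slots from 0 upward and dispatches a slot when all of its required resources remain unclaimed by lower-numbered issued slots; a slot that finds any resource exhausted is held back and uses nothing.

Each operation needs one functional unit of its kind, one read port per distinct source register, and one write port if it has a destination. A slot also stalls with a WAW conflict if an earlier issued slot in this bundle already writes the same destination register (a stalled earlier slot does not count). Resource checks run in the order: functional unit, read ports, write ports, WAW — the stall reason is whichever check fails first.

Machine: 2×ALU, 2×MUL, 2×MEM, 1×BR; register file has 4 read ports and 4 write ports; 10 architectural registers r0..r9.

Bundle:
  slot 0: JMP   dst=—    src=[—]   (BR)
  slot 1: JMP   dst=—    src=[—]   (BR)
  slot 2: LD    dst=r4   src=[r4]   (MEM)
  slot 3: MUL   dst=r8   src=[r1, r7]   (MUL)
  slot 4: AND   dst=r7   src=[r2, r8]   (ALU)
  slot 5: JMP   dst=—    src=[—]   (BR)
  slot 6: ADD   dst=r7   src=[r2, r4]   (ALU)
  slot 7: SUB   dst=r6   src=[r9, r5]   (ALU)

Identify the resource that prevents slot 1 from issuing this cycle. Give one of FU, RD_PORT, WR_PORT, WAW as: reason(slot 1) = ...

(0) want 1×BR +0rd +0wr — yes → AL2|MU2|ME2|BR0|rd4|wr4
(1) want 1×BR +0rd +0wr — FU → AL2|MU2|ME2|BR0|rd4|wr4
(2) want 1×MEM +1rd +1wr — yes → AL2|MU2|ME1|BR0|rd3|wr3
(3) want 1×MUL +2rd +1wr — yes → AL2|MU1|ME1|BR0|rd1|wr2
(4) want 1×ALU +2rd +1wr — RD_PORT → AL2|MU1|ME1|BR0|rd1|wr2
(5) want 1×BR +0rd +0wr — FU → AL2|MU1|ME1|BR0|rd1|wr2
(6) want 1×ALU +2rd +1wr — RD_PORT → AL2|MU1|ME1|BR0|rd1|wr2
(7) want 1×ALU +2rd +1wr — RD_PORT → AL2|MU1|ME1|BR0|rd1|wr2

reason(slot 1) = FU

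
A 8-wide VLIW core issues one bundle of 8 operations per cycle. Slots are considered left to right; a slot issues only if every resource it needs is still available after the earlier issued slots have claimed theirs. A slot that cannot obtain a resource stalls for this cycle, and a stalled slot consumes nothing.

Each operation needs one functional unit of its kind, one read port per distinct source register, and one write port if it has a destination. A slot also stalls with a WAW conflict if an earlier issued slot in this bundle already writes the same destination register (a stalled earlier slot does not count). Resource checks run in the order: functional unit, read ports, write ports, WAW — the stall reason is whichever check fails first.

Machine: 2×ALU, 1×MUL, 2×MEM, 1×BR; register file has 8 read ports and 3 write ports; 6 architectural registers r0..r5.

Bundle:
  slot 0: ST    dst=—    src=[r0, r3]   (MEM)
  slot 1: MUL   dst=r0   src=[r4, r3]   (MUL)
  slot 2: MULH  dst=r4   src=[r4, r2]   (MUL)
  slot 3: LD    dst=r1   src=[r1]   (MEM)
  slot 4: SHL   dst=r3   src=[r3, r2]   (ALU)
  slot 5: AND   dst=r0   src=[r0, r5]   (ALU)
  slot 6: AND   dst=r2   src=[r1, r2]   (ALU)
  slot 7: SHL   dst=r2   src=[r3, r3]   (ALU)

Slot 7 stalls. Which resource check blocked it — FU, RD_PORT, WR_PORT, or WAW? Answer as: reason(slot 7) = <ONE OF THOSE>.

reason(slot 7) = WR_PORT

(0) want 1×MEM +2rd +0wr — yes → AL2|MU1|ME1|BR1|rd6|wr3
(1) want 1×MUL +2rd +1wr — yes → AL2|MU0|ME1|BR1|rd4|wr2
(2) want 1×MUL +2rd +1wr — FU → AL2|MU0|ME1|BR1|rd4|wr2
(3) want 1×MEM +1rd +1wr — yes → AL2|MU0|ME0|BR1|rd3|wr1
(4) want 1×ALU +2rd +1wr — yes → AL1|MU0|ME0|BR1|rd1|wr0
(5) want 1×ALU +2rd +1wr — RD_PORT → AL1|MU0|ME0|BR1|rd1|wr0
(6) want 1×ALU +2rd +1wr — RD_PORT → AL1|MU0|ME0|BR1|rd1|wr0
(7) want 1×ALU +1rd +1wr — WR_PORT → AL1|MU0|ME0|BR1|rd1|wr0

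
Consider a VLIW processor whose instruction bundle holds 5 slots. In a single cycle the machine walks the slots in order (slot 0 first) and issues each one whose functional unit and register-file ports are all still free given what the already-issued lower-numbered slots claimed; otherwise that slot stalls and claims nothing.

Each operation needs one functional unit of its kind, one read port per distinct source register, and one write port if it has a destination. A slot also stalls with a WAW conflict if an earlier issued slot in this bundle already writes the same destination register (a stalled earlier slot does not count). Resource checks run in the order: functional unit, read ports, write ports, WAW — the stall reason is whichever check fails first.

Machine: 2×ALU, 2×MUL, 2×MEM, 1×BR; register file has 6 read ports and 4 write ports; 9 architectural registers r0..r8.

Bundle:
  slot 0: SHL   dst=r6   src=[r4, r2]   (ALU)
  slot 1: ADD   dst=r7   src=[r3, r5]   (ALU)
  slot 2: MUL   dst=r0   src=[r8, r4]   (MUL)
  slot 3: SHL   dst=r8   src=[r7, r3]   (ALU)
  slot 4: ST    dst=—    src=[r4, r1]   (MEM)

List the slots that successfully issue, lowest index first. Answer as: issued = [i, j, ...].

issued = [0, 1, 2]

slot 0 (ALU): ISSUE — free A1,Mu2,Ld2,B1 rp4 wp3
slot 1 (ALU): ISSUE — free A0,Mu2,Ld2,B1 rp2 wp2
slot 2 (MUL): ISSUE — free A0,Mu1,Ld2,B1 rp0 wp1
slot 3 (ALU): stall FU — free A0,Mu1,Ld2,B1 rp0 wp1
slot 4 (MEM): stall RD_PORT — free A0,Mu1,Ld2,B1 rp0 wp1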